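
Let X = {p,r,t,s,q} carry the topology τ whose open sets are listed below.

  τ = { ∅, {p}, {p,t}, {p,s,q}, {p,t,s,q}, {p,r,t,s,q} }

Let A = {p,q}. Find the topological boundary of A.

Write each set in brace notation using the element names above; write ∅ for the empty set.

opens ⊆ A: ∅, {p}; union → int = {p}
complement {r,t,s}; its interior ∅; cl(A) = X∖∅ = {p,r,t,s,q}
boundary = {p,r,t,s,q} ∖ {p} = {r,t,s,q}

{r,t,s,q}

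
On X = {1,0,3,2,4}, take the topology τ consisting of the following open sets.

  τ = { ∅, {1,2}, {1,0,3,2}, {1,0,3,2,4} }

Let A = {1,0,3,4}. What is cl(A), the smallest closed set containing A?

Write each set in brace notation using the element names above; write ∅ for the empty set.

{1,0,3,2,4}

complement {2}; its interior ∅; cl(A) = X∖∅ = {1,0,3,2,4}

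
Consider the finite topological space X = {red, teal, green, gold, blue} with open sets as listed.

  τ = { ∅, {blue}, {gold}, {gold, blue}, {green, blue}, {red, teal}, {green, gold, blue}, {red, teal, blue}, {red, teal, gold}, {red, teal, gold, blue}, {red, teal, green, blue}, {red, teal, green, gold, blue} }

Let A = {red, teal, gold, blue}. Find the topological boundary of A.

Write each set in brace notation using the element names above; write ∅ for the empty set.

{green}

interior: largest open inside A is {red, teal, gold, blue} (from ∅, {gold}, {blue}, {gold, blue}, {red, teal}, {red, teal, blue}, {red, teal, gold}, {red, teal, gold, blue})
cl via duality: int({green}) = ∅, so X∖∅ = {red, teal, green, gold, blue}
cl∖int = {green}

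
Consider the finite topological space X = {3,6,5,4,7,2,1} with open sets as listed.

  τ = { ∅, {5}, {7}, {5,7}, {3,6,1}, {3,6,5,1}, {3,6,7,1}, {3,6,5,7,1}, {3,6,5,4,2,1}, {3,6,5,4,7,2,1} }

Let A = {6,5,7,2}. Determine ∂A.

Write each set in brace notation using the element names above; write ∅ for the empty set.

interior: largest open inside A is {5,7} (from ∅, {7}, {5}, {5,7})
cl via duality: int({3,4,1}) = ∅, so X∖∅ = {3,6,5,4,7,2,1}
cl∖int = {3,6,4,2,1}

{3,6,4,2,1}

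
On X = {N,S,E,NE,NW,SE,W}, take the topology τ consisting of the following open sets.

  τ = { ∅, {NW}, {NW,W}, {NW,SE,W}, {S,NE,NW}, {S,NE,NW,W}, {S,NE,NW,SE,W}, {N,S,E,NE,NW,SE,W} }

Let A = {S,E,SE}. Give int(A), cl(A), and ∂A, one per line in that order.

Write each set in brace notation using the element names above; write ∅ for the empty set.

opens ⊆ A: ∅; union → int = ∅
complement {N,NE,NW,W}; its interior {NW,W}; cl(A) = X∖{NW,W} = {N,S,E,NE,SE}
boundary = {N,S,E,NE,SE} ∖ ∅ = {N,S,E,NE,SE}

int(A) = ∅
cl(A)  = {N,S,E,NE,SE}
∂A     = {N,S,E,NE,SE}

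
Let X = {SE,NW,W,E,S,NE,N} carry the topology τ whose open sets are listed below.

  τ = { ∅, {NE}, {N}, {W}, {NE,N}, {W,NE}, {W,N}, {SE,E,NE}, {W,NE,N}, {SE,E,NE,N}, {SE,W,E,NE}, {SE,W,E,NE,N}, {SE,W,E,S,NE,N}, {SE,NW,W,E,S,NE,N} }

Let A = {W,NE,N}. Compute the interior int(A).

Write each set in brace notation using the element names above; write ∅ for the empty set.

U open, U⊆A: ∅, {N}, {NE}, {W}, {W,NE}, {W,N}, {NE,N}, {W,NE,N}. int(A) = ⋃ = {W,NE,N}

{W,NE,N}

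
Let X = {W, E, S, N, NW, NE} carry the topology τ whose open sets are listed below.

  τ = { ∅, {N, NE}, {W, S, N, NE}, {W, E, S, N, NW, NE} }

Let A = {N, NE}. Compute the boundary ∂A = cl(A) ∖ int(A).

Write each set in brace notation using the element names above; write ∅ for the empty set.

interior: largest open inside A is {N, NE} (from ∅, {N, NE})
cl via duality: int({W, E, S, NW}) = ∅, so X∖∅ = {W, E, S, N, NW, NE}
cl∖int = {W, E, S, NW}

{W, E, S, NW}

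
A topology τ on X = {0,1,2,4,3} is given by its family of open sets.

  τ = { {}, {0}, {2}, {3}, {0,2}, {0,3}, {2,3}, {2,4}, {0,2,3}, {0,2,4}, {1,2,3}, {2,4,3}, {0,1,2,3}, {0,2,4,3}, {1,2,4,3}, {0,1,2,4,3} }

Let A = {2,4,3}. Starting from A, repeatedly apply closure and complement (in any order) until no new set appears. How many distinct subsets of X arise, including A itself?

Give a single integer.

complement {0,1}; its interior {0}; cl(A) = X∖{0} = {1,2,4,3}
With k = closure, c = complement:
  1. A     = {2,4,3}
  2. kA    = {1,2,4,3}
  3. cA    = {0,1}
  4. ckA   = {0}
k, c of each give nothing new

4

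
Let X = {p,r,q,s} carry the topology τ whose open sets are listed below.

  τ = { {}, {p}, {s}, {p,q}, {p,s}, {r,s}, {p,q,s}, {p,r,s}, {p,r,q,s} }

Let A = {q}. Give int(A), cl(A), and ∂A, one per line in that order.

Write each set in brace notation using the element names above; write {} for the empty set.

interior: largest open inside A is {} (from {})
cl via duality: int({p,r,s}) = {p,r,s}, so X∖{p,r,s} = {q}
cl∖int = {q}

int(A) = {}
cl(A)  = {q}
∂A     = {q}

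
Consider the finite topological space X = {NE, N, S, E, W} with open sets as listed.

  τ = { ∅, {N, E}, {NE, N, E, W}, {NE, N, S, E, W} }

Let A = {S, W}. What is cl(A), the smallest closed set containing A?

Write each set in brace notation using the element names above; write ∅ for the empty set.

{NE, S, W}

complement {NE, N, E}; its interior {N, E}; cl(A) = X∖{N, E} = {NE, S, W}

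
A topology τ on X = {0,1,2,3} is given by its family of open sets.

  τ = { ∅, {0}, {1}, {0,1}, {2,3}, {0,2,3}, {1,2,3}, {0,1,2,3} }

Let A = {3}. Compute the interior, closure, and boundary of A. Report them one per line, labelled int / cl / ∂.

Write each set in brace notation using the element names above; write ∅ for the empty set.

U open, U⊆A: ∅. int(A) = ⋃ = ∅
X∖A={0,1,2}, int(X∖A)={0,1}, hence cl(A)={2,3}
∂A: remove int from cl → {2,3}

int(A) = ∅
cl(A)  = {2,3}
∂A     = {2,3}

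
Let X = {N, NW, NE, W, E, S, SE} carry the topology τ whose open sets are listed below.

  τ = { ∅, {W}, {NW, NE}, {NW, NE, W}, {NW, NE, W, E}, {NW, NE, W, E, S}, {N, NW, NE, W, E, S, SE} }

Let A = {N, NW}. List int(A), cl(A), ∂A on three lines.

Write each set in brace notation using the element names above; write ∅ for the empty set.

U open, U⊆A: ∅. int(A) = ⋃ = ∅
X∖A={NE, W, E, S, SE}, int(X∖A)={W}, hence cl(A)={N, NW, NE, E, S, SE}
∂A: remove int from cl → {N, NW, NE, E, S, SE}

int(A) = ∅
cl(A)  = {N, NW, NE, E, S, SE}
∂A     = {N, NW, NE, E, S, SE}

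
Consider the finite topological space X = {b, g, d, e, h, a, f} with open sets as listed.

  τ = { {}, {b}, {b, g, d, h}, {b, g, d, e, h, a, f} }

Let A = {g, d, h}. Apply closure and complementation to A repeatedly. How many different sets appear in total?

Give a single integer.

complement {b, e, a, f}; its interior {b}; cl(A) = X∖{b} = {g, d, e, h, a, f}
With k = closure, c = complement:
  1. A     = {g, d, h}
  2. kA    = {g, d, e, h, a, f}
  3. cA    = {b, e, a, f}
  4. ckA   = {b}
  5. kcA   = {b, g, d, e, h, a, f}
  6. ckcA  = {}
k, c of each give nothing new

6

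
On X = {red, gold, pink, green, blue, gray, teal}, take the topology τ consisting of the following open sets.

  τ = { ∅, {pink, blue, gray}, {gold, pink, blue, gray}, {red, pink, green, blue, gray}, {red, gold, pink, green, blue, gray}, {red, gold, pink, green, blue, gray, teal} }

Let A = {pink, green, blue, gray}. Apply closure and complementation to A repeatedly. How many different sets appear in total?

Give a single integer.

6

closure: X∖int(X∖A) = X∖∅ = {red, gold, pink, green, blue, gray, teal}
Let k=closure and c=complement:
  1. A     = {pink, green, blue, gray}
  2. kA    = {red, gold, pink, green, blue, gray, teal}
  3. cA    = {red, gold, teal}
  4. ckA   = ∅
  5. kcA   = {red, gold, green, teal}
  6. ckcA  = {pink, blue, gray}
— saturated at 6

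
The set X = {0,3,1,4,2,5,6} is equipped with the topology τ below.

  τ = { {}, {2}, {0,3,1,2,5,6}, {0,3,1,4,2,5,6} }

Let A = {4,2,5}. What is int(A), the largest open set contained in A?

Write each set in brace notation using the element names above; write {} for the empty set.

{2}

interior: largest open inside A is {2} (from {}, {2})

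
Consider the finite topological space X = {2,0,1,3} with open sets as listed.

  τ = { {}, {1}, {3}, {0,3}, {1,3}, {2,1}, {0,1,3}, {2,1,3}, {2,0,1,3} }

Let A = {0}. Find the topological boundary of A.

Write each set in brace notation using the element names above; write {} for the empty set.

{0}

U open, U⊆A: {}. int(A) = ⋃ = {}
X∖A={2,1,3}, int(X∖A)={2,1,3}, hence cl(A)={0}
∂A: remove int from cl → {0}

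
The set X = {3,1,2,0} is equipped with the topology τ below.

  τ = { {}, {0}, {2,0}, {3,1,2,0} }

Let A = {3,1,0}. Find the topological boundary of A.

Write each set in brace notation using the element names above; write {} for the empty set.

opens ⊆ A: {}, {0}; union → int = {0}
complement {2}; its interior {}; cl(A) = X∖{} = {3,1,2,0}
boundary = {3,1,2,0} ∖ {0} = {3,1,2}

{3,1,2}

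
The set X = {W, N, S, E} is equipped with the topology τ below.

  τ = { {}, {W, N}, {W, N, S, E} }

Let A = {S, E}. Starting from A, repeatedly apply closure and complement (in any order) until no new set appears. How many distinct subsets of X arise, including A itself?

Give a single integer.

X∖A={W, N}, int(X∖A)={W, N}, hence cl(A)={S, E}
Orbit (k=closure, c=complement):
  1. A     = {S, E}
  2. cA    = {W, N}
  3. kcA   = {W, N, S, E}
  4. ckcA  = {}
(closed under both — stop)

4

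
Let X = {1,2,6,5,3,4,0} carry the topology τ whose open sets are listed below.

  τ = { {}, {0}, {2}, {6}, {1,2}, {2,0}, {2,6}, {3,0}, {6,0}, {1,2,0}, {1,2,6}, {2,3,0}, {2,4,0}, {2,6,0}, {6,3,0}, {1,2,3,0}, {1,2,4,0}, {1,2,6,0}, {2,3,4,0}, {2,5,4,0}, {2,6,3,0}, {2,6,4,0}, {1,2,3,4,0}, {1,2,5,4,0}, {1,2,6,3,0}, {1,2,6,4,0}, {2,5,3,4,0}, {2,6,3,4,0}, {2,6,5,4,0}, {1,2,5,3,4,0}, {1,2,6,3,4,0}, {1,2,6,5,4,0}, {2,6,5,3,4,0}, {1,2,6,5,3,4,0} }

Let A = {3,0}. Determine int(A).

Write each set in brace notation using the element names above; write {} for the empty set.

interior: largest open inside A is {3,0} (from {}, {0}, {3,0})

{3,0}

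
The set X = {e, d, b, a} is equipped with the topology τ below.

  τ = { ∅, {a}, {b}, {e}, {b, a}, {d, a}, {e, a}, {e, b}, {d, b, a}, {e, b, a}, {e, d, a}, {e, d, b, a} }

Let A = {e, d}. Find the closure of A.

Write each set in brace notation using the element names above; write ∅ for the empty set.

X∖A={b, a}, int(X∖A)={b, a}, hence cl(A)={e, d}

{e, d}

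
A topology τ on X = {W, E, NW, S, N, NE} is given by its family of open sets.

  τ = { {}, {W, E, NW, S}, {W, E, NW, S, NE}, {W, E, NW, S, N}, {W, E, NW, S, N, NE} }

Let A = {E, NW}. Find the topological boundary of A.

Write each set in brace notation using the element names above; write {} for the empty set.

{W, E, NW, S, N, NE}

U open, U⊆A: {}. int(A) = ⋃ = {}
X∖A={W, S, N, NE}, int(X∖A)={}, hence cl(A)={W, E, NW, S, N, NE}
∂A: remove int from cl → {W, E, NW, S, N, NE}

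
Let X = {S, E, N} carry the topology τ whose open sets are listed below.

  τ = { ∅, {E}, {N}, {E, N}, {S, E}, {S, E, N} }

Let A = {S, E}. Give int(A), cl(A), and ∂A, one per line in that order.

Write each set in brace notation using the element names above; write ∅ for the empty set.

open subsets of A: ∅, {E}, {S, E}; so int(A) = {S, E}
closure: X∖int(X∖A) = X∖{N} = {S, E}
∂A = {S, E} minus {S, E} = ∅

int(A) = {S, E}
cl(A)  = {S, E}
∂A     = ∅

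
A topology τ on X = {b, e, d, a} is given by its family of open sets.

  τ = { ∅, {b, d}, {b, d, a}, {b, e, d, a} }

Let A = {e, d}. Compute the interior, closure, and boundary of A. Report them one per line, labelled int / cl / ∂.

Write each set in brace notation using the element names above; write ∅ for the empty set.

opens ⊆ A: ∅; union → int = ∅
complement {b, a}; its interior ∅; cl(A) = X∖∅ = {b, e, d, a}
boundary = {b, e, d, a} ∖ ∅ = {b, e, d, a}

int(A) = ∅
cl(A)  = {b, e, d, a}
∂A     = {b, e, d, a}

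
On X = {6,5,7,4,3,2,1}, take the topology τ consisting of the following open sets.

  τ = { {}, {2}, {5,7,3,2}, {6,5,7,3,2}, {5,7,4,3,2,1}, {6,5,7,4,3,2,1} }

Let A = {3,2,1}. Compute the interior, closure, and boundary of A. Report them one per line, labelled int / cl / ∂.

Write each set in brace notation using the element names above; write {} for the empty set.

int(A) = {2}
cl(A)  = {6,5,7,4,3,2,1}
∂A     = {6,5,7,4,3,1}

interior: largest open inside A is {2} (from {}, {2})
cl via duality: int({6,5,7,4}) = {}, so X∖{} = {6,5,7,4,3,2,1}
cl∖int = {6,5,7,4,3,1}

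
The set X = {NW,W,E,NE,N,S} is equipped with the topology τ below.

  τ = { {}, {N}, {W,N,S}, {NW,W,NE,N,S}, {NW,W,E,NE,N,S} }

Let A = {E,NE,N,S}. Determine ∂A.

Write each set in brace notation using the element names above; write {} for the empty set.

interior: largest open inside A is {N} (from {}, {N})
cl via duality: int({NW,W}) = {}, so X∖{} = {NW,W,E,NE,N,S}
cl∖int = {NW,W,E,NE,S}

{NW,W,E,NE,S}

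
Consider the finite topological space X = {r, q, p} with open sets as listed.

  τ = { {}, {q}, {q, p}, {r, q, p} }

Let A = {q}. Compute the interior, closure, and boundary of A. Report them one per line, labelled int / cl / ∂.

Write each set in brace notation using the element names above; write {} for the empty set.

int(A) = {q}
cl(A)  = {r, q, p}
∂A     = {r, p}

opens ⊆ A: {}, {q}; union → int = {q}
complement {r, p}; its interior {}; cl(A) = X∖{} = {r, q, p}
boundary = {r, q, p} ∖ {q} = {r, p}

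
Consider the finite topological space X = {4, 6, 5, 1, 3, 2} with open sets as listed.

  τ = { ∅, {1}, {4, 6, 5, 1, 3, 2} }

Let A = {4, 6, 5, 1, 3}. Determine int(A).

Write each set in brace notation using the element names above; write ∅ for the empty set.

interior: largest open inside A is {1} (from ∅, {1})

{1}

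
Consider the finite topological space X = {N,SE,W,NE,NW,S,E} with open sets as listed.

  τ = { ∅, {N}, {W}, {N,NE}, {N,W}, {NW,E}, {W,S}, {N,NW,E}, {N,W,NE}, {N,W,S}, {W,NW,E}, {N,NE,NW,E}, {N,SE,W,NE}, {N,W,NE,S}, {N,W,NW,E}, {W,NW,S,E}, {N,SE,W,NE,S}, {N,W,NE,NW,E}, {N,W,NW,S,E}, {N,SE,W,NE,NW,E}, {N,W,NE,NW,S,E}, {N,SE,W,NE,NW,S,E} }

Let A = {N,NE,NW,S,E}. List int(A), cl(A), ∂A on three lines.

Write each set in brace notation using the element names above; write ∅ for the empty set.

int(A) = {N,NE,NW,E}
cl(A)  = {N,SE,NE,NW,S,E}
∂A     = {SE,S}

interior: largest open inside A is {N,NE,NW,E} (from ∅, {N}, {NW,E}, {N,NE}, {N,NW,E}, {N,NE,NW,E})
cl via duality: int({SE,W}) = {W}, so X∖{W} = {N,SE,NE,NW,S,E}
cl∖int = {SE,S}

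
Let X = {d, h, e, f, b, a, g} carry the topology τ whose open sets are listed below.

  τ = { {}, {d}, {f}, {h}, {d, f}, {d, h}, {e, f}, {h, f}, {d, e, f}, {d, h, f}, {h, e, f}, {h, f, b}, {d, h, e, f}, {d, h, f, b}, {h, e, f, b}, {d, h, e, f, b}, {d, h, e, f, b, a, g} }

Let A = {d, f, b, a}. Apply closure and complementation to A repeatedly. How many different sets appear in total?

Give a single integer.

X∖A={h, e, g}, int(X∖A)={h}, hence cl(A)={d, e, f, b, a, g}
Orbit (k=closure, c=complement):
  1. A     = {d, f, b, a}
  2. kA    = {d, e, f, b, a, g}
  3. cA    = {h, e, g}
  4. ckA   = {h}
  5. kcA   = {h, e, b, a, g}
  6. kckA  = {h, b, a, g}
  7. ckcA  = {d, f}
  8. ckckA = {d, e, f}
(closed under both — stop)

8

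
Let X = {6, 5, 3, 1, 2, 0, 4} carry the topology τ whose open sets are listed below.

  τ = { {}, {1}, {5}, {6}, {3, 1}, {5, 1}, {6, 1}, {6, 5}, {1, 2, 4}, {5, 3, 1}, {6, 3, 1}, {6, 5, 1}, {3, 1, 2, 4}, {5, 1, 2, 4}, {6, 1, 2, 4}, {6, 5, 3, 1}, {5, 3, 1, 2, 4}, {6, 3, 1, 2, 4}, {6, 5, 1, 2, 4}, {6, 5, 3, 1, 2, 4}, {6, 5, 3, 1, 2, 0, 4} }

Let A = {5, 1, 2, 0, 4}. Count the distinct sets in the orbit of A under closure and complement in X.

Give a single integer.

closure: X∖int(X∖A) = X∖{6} = {5, 3, 1, 2, 0, 4}
Let k=closure and c=complement:
  1. A     = {5, 1, 2, 0, 4}
  2. kA    = {5, 3, 1, 2, 0, 4}
  3. cA    = {6, 3}
  4. ckA   = {6}
  5. kcA   = {6, 3, 0}
  6. kckA  = {6, 0}
  7. ckcA  = {5, 1, 2, 4}
  8. ckckA = {5, 3, 1, 2, 4}
— saturated at 8

8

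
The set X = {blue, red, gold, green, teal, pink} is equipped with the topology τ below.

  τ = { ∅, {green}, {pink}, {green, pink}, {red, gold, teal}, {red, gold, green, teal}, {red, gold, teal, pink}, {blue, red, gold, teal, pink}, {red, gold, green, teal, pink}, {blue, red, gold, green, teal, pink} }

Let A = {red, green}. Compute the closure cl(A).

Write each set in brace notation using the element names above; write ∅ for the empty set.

X∖A={blue, gold, teal, pink}, int(X∖A)={pink}, hence cl(A)={blue, red, gold, green, teal}

{blue, red, gold, green, teal}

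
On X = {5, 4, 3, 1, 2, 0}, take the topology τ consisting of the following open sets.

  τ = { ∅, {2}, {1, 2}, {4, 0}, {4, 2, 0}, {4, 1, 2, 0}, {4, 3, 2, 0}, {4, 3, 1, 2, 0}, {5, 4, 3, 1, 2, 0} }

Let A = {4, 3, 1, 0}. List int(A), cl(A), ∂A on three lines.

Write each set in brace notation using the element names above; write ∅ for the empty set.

U open, U⊆A: ∅, {4, 0}. int(A) = ⋃ = {4, 0}
X∖A={5, 2}, int(X∖A)={2}, hence cl(A)={5, 4, 3, 1, 0}
∂A: remove int from cl → {5, 3, 1}

int(A) = {4, 0}
cl(A)  = {5, 4, 3, 1, 0}
∂A     = {5, 3, 1}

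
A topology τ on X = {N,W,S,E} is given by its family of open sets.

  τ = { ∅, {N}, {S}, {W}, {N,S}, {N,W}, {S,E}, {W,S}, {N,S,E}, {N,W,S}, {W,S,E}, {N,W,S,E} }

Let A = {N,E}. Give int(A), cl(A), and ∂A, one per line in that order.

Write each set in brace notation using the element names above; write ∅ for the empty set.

open subsets of A: ∅, {N}; so int(A) = {N}
closure: X∖int(X∖A) = X∖{W,S} = {N,E}
∂A = {N,E} minus {N} = {E}

int(A) = {N}
cl(A)  = {N,E}
∂A     = {E}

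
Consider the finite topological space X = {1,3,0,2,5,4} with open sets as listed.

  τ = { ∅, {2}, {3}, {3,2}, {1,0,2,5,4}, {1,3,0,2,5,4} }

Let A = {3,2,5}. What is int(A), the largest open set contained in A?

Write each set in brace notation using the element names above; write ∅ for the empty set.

interior: largest open inside A is {3,2} (from ∅, {2}, {3}, {3,2})

{3,2}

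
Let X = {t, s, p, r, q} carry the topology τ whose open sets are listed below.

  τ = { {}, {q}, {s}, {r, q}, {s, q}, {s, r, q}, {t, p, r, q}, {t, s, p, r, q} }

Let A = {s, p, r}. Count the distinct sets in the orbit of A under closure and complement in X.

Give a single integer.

6

complement {t, q}; its interior {q}; cl(A) = X∖{q} = {t, s, p, r}
With k = closure, c = complement:
  1. A     = {s, p, r}
  2. kA    = {t, s, p, r}
  3. cA    = {t, q}
  4. ckA   = {q}
  5. kcA   = {t, p, r, q}
  6. ckcA  = {s}
k, c of each give nothing new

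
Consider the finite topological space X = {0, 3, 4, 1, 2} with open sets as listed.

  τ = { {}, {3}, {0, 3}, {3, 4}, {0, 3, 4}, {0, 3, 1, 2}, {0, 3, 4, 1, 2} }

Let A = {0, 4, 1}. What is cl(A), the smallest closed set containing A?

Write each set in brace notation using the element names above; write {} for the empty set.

{0, 4, 1, 2}

complement {3, 2}; its interior {3}; cl(A) = X∖{3} = {0, 4, 1, 2}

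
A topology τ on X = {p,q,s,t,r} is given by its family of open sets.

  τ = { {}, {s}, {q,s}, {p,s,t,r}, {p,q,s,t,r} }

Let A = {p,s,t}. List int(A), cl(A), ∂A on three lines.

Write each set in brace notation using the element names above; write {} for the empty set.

int(A) = {s}
cl(A)  = {p,q,s,t,r}
∂A     = {p,q,t,r}

open subsets of A: {}, {s}; so int(A) = {s}
closure: X∖int(X∖A) = X∖{} = {p,q,s,t,r}
∂A = {p,q,s,t,r} minus {s} = {p,q,t,r}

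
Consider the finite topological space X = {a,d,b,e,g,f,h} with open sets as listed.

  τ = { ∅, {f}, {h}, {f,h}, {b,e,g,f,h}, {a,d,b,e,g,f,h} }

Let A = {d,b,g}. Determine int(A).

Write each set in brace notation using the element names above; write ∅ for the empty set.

U open, U⊆A: ∅. int(A) = ⋃ = ∅

∅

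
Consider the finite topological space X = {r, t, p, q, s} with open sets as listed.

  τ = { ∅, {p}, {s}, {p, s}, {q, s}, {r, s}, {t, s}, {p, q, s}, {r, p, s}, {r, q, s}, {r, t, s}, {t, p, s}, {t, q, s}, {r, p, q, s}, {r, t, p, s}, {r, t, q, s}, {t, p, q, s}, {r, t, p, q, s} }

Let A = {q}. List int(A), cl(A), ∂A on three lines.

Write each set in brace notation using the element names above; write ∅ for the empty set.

int(A) = ∅
cl(A)  = {q}
∂A     = {q}

opens ⊆ A: ∅; union → int = ∅
complement {r, t, p, s}; its interior {r, t, p, s}; cl(A) = X∖{r, t, p, s} = {q}
boundary = {q} ∖ ∅ = {q}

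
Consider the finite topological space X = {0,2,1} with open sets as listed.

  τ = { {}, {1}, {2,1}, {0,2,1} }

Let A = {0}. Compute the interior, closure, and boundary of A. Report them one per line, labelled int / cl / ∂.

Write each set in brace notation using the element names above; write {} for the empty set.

interior: largest open inside A is {} (from {})
cl via duality: int({2,1}) = {2,1}, so X∖{2,1} = {0}
cl∖int = {0}

int(A) = {}
cl(A)  = {0}
∂A     = {0}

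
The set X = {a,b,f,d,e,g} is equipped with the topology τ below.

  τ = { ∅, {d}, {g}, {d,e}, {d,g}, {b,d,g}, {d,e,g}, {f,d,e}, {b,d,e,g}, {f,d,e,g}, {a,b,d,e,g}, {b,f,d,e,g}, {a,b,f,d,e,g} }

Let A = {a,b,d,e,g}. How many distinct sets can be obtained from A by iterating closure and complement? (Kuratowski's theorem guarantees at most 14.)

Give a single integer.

cl via duality: int({f}) = ∅, so X∖∅ = {a,b,f,d,e,g}
Write k for closure, c for complement:
  1. A     = {a,b,d,e,g}
  2. kA    = {a,b,f,d,e,g}
  3. cA    = {f}
  4. ckA   = ∅
applying k or c yields no new set

4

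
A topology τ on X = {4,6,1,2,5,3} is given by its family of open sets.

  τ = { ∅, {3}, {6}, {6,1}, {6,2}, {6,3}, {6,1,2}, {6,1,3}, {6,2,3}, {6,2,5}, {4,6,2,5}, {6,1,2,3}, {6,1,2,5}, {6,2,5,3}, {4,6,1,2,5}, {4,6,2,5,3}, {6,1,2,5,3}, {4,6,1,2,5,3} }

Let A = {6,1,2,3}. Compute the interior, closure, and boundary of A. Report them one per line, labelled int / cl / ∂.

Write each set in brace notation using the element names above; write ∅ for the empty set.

interior: largest open inside A is {6,1,2,3} (from ∅, {6}, {3}, {6,1}, {6,2}, {6,3}, {6,1,3}, {6,2,3}, {6,1,2}, {6,1,2,3})
cl via duality: int({4,5}) = ∅, so X∖∅ = {4,6,1,2,5,3}
cl∖int = {4,5}

int(A) = {6,1,2,3}
cl(A)  = {4,6,1,2,5,3}
∂A     = {4,5}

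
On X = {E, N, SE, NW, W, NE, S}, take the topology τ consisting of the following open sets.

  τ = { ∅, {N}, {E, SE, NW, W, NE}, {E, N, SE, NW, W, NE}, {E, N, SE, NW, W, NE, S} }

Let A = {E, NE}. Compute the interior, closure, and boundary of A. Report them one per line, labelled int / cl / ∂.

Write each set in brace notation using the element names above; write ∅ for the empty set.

U open, U⊆A: ∅. int(A) = ⋃ = ∅
X∖A={N, SE, NW, W, S}, int(X∖A)={N}, hence cl(A)={E, SE, NW, W, NE, S}
∂A: remove int from cl → {E, SE, NW, W, NE, S}

int(A) = ∅
cl(A)  = {E, SE, NW, W, NE, S}
∂A     = {E, SE, NW, W, NE, S}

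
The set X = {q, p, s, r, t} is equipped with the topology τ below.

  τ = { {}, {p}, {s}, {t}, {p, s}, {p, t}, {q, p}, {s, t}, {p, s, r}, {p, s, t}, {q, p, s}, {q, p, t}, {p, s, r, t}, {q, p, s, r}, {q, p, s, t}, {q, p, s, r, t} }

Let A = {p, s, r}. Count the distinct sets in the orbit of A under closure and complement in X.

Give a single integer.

4

X∖A={q, t}, int(X∖A)={t}, hence cl(A)={q, p, s, r}
Orbit (k=closure, c=complement):
  1. A     = {p, s, r}
  2. kA    = {q, p, s, r}
  3. cA    = {q, t}
  4. ckA   = {t}
(closed under both — stop)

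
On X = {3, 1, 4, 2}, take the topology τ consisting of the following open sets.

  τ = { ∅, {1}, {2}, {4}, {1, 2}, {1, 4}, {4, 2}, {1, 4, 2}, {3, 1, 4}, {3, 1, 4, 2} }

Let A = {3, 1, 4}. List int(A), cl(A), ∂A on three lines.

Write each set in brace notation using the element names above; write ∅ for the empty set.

U open, U⊆A: ∅, {4}, {1}, {1, 4}, {3, 1, 4}. int(A) = ⋃ = {3, 1, 4}
X∖A={2}, int(X∖A)={2}, hence cl(A)={3, 1, 4}
∂A: remove int from cl → ∅

int(A) = {3, 1, 4}
cl(A)  = {3, 1, 4}
∂A     = ∅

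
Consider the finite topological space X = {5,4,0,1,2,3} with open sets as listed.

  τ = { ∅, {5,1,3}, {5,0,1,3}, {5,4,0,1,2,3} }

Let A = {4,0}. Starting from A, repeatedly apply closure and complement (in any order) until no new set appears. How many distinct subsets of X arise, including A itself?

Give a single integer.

complement {5,1,2,3}; its interior {5,1,3}; cl(A) = X∖{5,1,3} = {4,0,2}
With k = closure, c = complement:
  1. A     = {4,0}
  2. kA    = {4,0,2}
  3. cA    = {5,1,2,3}
  4. ckA   = {5,1,3}
  5. kcA   = {5,4,0,1,2,3}
  6. ckcA  = ∅
k, c of each give nothing new

6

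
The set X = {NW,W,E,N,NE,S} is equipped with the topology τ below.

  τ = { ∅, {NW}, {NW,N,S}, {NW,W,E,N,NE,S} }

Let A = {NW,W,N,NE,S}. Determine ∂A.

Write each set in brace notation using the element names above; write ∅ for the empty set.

interior: largest open inside A is {NW,N,S} (from ∅, {NW}, {NW,N,S})
cl via duality: int({E}) = ∅, so X∖∅ = {NW,W,E,N,NE,S}
cl∖int = {W,E,NE}

{W,E,NE}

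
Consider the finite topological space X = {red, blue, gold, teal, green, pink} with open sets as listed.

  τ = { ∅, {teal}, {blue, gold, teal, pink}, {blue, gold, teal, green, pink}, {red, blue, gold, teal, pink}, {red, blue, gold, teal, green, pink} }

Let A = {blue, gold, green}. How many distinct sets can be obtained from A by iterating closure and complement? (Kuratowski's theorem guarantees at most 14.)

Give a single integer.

X∖A={red, teal, pink}, int(X∖A)={teal}, hence cl(A)={red, blue, gold, green, pink}
Orbit (k=closure, c=complement):
  1. A     = {blue, gold, green}
  2. kA    = {red, blue, gold, green, pink}
  3. cA    = {red, teal, pink}
  4. ckA   = {teal}
  5. kcA   = {red, blue, gold, teal, green, pink}
  6. ckcA  = ∅
(closed under both — stop)

6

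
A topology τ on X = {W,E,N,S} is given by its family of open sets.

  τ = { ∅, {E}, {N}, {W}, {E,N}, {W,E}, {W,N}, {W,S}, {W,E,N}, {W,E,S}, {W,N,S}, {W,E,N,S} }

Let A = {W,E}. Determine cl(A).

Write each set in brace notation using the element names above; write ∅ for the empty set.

{W,E,S}

cl via duality: int({N,S}) = {N}, so X∖{N} = {W,E,S}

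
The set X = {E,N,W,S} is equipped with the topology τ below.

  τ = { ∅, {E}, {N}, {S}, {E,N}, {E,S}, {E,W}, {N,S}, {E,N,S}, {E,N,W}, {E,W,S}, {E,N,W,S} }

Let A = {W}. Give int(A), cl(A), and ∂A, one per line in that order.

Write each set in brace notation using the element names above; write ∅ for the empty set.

open subsets of A: ∅; so int(A) = ∅
closure: X∖int(X∖A) = X∖{E,N,S} = {W}
∂A = {W} minus ∅ = {W}

int(A) = ∅
cl(A)  = {W}
∂A     = {W}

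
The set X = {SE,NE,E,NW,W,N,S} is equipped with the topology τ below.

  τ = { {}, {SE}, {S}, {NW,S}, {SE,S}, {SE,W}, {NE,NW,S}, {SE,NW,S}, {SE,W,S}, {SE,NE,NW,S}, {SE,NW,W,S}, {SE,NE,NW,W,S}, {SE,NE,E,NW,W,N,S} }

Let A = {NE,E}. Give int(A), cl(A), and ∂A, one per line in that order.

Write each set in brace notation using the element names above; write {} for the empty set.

interior: largest open inside A is {} (from {})
cl via duality: int({SE,NW,W,N,S}) = {SE,NW,W,S}, so X∖{SE,NW,W,S} = {NE,E,N}
cl∖int = {NE,E,N}

int(A) = {}
cl(A)  = {NE,E,N}
∂A     = {NE,E,N}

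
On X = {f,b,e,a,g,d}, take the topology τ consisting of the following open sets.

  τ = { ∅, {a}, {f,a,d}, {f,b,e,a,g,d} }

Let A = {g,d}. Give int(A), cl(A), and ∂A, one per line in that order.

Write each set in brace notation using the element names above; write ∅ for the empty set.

U open, U⊆A: ∅. int(A) = ⋃ = ∅
X∖A={f,b,e,a}, int(X∖A)={a}, hence cl(A)={f,b,e,g,d}
∂A: remove int from cl → {f,b,e,g,d}

int(A) = ∅
cl(A)  = {f,b,e,g,d}
∂A     = {f,b,e,g,d}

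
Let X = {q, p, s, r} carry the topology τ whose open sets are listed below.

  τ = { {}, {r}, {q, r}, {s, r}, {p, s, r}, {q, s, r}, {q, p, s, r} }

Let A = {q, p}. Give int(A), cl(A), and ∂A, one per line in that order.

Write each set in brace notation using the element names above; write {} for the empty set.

int(A) = {}
cl(A)  = {q, p}
∂A     = {q, p}

opens ⊆ A: {}; union → int = {}
complement {s, r}; its interior {s, r}; cl(A) = X∖{s, r} = {q, p}
boundary = {q, p} ∖ {} = {q, p}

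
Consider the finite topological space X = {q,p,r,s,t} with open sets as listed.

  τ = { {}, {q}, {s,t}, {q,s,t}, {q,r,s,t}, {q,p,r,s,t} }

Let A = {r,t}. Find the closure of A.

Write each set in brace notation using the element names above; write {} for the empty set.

X∖A={q,p,s}, int(X∖A)={q}, hence cl(A)={p,r,s,t}

{p,r,s,t}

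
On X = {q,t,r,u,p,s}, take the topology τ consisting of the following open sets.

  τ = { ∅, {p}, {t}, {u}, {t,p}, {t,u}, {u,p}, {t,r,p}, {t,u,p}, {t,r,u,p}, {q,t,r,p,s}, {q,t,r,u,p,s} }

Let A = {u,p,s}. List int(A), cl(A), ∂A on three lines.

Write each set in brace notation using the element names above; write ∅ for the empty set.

opens ⊆ A: ∅, {u}, {p}, {u,p}; union → int = {u,p}
complement {q,t,r}; its interior {t}; cl(A) = X∖{t} = {q,r,u,p,s}
boundary = {q,r,u,p,s} ∖ {u,p} = {q,r,s}

int(A) = {u,p}
cl(A)  = {q,r,u,p,s}
∂A     = {q,r,s}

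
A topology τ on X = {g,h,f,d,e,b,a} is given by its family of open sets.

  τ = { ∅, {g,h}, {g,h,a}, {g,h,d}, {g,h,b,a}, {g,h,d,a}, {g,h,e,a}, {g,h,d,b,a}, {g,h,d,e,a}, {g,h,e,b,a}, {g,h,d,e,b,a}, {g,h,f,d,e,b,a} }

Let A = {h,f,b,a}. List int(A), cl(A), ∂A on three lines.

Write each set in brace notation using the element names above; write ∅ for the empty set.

open subsets of A: ∅; so int(A) = ∅
closure: X∖int(X∖A) = X∖∅ = {g,h,f,d,e,b,a}
∂A = {g,h,f,d,e,b,a} minus ∅ = {g,h,f,d,e,b,a}

int(A) = ∅
cl(A)  = {g,h,f,d,e,b,a}
∂A     = {g,h,f,d,e,b,a}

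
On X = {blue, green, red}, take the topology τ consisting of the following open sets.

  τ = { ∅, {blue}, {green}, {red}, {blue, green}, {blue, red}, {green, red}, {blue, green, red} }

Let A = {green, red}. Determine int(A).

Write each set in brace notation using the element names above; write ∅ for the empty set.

{green, red}

opens ⊆ A: ∅, {red}, {green}, {green, red}; union → int = {green, red}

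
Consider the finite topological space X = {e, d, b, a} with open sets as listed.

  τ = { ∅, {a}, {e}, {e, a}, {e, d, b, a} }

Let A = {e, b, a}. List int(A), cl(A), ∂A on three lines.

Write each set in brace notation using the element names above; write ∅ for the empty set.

int(A) = {e, a}
cl(A)  = {e, d, b, a}
∂A     = {d, b}

interior: largest open inside A is {e, a} (from ∅, {e}, {a}, {e, a})
cl via duality: int({d}) = ∅, so X∖∅ = {e, d, b, a}
cl∖int = {d, b}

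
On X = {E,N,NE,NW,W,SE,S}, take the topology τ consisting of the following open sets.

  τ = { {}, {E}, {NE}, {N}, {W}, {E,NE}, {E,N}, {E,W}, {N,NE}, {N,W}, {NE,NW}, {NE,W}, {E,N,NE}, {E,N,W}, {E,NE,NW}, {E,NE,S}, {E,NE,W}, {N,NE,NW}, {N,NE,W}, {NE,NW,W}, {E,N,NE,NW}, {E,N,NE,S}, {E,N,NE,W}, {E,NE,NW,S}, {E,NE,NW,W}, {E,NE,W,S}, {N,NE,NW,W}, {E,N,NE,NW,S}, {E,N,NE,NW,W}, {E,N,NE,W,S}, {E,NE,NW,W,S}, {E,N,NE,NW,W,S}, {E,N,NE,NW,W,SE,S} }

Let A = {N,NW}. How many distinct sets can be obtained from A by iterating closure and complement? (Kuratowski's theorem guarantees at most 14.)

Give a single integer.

8

complement {E,NE,W,SE,S}; its interior {E,NE,W,S}; cl(A) = X∖{E,NE,W,S} = {N,NW,SE}
With k = closure, c = complement:
  1. A     = {N,NW}
  2. kA    = {N,NW,SE}
  3. cA    = {E,NE,W,SE,S}
  4. ckA   = {E,NE,W,S}
  5. kcA   = {E,NE,NW,W,SE,S}
  6. ckcA  = {N}
  7. kckcA = {N,SE}
  8. ckckcA = {E,NE,NW,W,S}
k, c of each give nothing new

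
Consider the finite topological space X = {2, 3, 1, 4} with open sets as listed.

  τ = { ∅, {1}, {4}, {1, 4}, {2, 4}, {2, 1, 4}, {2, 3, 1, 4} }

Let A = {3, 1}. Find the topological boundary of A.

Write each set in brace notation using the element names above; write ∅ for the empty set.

interior: largest open inside A is {1} (from ∅, {1})
cl via duality: int({2, 4}) = {2, 4}, so X∖{2, 4} = {3, 1}
cl∖int = {3}

{3}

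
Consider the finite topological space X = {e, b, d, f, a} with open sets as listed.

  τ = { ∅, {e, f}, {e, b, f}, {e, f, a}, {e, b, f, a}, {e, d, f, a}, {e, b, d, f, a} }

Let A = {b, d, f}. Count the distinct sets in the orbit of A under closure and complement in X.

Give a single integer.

4

X∖A={e, a}, int(X∖A)=∅, hence cl(A)={e, b, d, f, a}
Orbit (k=closure, c=complement):
  1. A     = {b, d, f}
  2. kA    = {e, b, d, f, a}
  3. cA    = {e, a}
  4. ckA   = ∅
(closed under both — stop)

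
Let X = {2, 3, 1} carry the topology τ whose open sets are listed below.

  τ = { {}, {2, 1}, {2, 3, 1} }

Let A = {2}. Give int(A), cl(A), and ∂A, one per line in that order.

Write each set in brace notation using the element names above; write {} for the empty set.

int(A) = {}
cl(A)  = {2, 3, 1}
∂A     = {2, 3, 1}

open subsets of A: {}; so int(A) = {}
closure: X∖int(X∖A) = X∖{} = {2, 3, 1}
∂A = {2, 3, 1} minus {} = {2, 3, 1}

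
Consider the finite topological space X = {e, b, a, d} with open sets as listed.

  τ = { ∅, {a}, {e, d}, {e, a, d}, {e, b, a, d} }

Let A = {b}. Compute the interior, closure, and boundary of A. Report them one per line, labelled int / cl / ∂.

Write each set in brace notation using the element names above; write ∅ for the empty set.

open subsets of A: ∅; so int(A) = ∅
closure: X∖int(X∖A) = X∖{e, a, d} = {b}
∂A = {b} minus ∅ = {b}

int(A) = ∅
cl(A)  = {b}
∂A     = {b}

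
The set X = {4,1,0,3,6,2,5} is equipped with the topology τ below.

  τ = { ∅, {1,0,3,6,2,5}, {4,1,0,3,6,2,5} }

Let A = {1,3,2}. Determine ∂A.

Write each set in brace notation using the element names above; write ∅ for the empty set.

U open, U⊆A: ∅. int(A) = ⋃ = ∅
X∖A={4,0,6,5}, int(X∖A)=∅, hence cl(A)={4,1,0,3,6,2,5}
∂A: remove int from cl → {4,1,0,3,6,2,5}

{4,1,0,3,6,2,5}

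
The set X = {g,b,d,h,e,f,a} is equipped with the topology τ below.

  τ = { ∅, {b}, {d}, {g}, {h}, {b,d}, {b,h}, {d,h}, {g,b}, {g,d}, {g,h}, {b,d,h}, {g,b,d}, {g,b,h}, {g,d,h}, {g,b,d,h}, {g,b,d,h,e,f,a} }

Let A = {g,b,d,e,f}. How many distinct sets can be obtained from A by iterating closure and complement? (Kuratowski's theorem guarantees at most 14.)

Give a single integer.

6

closure: X∖int(X∖A) = X∖{h} = {g,b,d,e,f,a}
Let k=closure and c=complement:
  1. A     = {g,b,d,e,f}
  2. kA    = {g,b,d,e,f,a}
  3. cA    = {h,a}
  4. ckA   = {h}
  5. kcA   = {h,e,f,a}
  6. ckcA  = {g,b,d}
— saturated at 6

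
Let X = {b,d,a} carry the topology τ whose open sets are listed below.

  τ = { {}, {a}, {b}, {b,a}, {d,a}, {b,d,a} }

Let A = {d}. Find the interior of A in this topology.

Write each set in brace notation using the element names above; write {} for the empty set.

interior: largest open inside A is {} (from {})

{}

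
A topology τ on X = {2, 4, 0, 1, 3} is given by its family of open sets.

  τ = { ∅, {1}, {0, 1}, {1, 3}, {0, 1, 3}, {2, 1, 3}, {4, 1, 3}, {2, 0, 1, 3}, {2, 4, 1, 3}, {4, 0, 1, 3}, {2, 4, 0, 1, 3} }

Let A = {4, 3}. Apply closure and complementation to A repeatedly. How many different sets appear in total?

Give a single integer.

cl via duality: int({2, 0, 1}) = {0, 1}, so X∖{0, 1} = {2, 4, 3}
Write k for closure, c for complement:
  1. A     = {4, 3}
  2. kA    = {2, 4, 3}
  3. cA    = {2, 0, 1}
  4. ckA   = {0, 1}
  5. kcA   = {2, 4, 0, 1, 3}
  6. ckcA  = ∅
applying k or c yields no new set

6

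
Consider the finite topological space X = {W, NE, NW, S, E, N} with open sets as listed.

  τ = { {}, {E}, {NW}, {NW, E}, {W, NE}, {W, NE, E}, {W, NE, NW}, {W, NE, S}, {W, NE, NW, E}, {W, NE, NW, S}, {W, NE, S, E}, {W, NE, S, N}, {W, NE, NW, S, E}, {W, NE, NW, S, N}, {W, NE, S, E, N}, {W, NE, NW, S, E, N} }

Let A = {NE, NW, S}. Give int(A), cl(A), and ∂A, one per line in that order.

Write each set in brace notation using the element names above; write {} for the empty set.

int(A) = {NW}
cl(A)  = {W, NE, NW, S, N}
∂A     = {W, NE, S, N}

interior: largest open inside A is {NW} (from {}, {NW})
cl via duality: int({W, E, N}) = {E}, so X∖{E} = {W, NE, NW, S, N}
cl∖int = {W, NE, S, N}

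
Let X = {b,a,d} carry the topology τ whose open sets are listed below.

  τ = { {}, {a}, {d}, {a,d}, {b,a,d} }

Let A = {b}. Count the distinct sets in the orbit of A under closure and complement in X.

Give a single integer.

4

cl via duality: int({a,d}) = {a,d}, so X∖{a,d} = {b}
Write k for closure, c for complement:
  1. A     = {b}
  2. cA    = {a,d}
  3. kcA   = {b,a,d}
  4. ckcA  = {}
applying k or c yields no new set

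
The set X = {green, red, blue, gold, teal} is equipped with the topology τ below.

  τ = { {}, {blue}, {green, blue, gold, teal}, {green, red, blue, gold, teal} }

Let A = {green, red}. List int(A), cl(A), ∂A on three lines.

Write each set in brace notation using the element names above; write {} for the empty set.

interior: largest open inside A is {} (from {})
cl via duality: int({blue, gold, teal}) = {blue}, so X∖{blue} = {green, red, gold, teal}
cl∖int = {green, red, gold, teal}

int(A) = {}
cl(A)  = {green, red, gold, teal}
∂A     = {green, red, gold, teal}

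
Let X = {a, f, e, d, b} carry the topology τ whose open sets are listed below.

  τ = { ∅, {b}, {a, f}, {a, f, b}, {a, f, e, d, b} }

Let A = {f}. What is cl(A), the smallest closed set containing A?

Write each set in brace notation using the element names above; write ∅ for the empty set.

cl via duality: int({a, e, d, b}) = {b}, so X∖{b} = {a, f, e, d}

{a, f, e, d}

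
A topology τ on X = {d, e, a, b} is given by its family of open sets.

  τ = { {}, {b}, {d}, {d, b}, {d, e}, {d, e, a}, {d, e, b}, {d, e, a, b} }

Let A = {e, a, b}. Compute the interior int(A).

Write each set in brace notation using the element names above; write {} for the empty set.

open subsets of A: {}, {b}; so int(A) = {b}

{b}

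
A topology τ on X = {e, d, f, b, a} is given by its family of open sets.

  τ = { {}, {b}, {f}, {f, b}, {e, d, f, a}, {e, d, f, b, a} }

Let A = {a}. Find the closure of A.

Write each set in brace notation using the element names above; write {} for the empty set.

cl via duality: int({e, d, f, b}) = {f, b}, so X∖{f, b} = {e, d, a}

{e, d, a}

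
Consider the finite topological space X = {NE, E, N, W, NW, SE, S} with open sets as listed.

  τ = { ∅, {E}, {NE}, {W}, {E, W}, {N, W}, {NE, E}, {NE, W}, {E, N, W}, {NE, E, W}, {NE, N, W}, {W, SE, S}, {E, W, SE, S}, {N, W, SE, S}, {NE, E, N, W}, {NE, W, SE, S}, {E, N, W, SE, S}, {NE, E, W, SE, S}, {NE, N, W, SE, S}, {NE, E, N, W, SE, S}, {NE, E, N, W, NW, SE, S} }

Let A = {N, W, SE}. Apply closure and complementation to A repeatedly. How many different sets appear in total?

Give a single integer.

X∖A={NE, E, NW, S}, int(X∖A)={NE, E}, hence cl(A)={N, W, NW, SE, S}
Orbit (k=closure, c=complement):
  1. A     = {N, W, SE}
  2. kA    = {N, W, NW, SE, S}
  3. cA    = {NE, E, NW, S}
  4. ckA   = {NE, E}
  5. kcA   = {NE, E, NW, SE, S}
  6. kckA  = {NE, E, NW}
  7. ckcA  = {N, W}
  8. ckckA = {N, W, SE, S}
(closed under both — stop)

8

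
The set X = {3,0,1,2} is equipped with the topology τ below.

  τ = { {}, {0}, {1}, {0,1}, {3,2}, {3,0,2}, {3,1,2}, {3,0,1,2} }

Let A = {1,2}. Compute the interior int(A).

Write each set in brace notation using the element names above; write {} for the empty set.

{1}

interior: largest open inside A is {1} (from {}, {1})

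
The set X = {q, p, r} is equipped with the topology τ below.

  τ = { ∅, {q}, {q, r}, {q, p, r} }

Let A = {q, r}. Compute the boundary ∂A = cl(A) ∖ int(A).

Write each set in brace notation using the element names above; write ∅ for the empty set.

{p}

U open, U⊆A: ∅, {q}, {q, r}. int(A) = ⋃ = {q, r}
X∖A={p}, int(X∖A)=∅, hence cl(A)={q, p, r}
∂A: remove int from cl → {p}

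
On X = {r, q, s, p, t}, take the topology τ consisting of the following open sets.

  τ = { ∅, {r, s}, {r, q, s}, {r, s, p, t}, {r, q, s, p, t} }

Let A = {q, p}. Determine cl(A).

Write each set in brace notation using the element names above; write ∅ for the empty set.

closure: X∖int(X∖A) = X∖{r, s} = {q, p, t}

{q, p, t}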